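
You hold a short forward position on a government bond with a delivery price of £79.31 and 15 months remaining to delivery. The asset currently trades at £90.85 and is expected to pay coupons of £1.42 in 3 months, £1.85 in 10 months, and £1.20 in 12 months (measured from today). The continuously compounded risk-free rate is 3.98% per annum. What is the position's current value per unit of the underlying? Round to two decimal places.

-£11.04

PV(remaining coupons) I = 1.42·e^(−0.0398·3/12) + 1.85·e^(−0.0398·10/12) + 1.20·e^(−0.0398·12/12) = 4.3488
Current forward F = (S − I)·e^(rT) = (90.85 − 4.3488)·e^(0.0398·15/12) = 86.5012 × 1.051008 = 90.9135
Value (long) = (F − K)·e^(−rT) = (90.9135 − 79.31) × 0.951467 = 11.0403
Short position value = −(long value) = -£11.04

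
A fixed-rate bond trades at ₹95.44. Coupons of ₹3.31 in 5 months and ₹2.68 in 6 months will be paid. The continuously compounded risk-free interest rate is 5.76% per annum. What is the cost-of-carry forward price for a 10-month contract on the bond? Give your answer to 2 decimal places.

₹94.01

PV(coupons) I = 3.31·e^(−0.0576·5/12) + 2.68·e^(−0.0576·6/12)
I = 3.2315 + 2.6039 = 5.8354
F = (S − I)·e^(rT) = (95.44 − 5.8354) · e^(0.0576·10/12)
= 89.6046 · e^0.048000 = 89.6046 × 1.049171 = ₹94.01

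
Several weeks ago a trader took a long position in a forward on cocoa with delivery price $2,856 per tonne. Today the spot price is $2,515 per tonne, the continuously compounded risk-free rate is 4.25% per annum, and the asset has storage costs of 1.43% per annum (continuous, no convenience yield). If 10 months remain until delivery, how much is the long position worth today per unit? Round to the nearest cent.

Current fair forward for the remaining 10 months: F = S·e^((r + u)·T), (r + u) = 0.0425 + 0.0143 = 0.0568
F = 2515 · e^(0.0568 × 10/12) = 2515 × 1.04847144 = 2636.9057
Value of long forward = (F − K)·e^(−rT) = (2636.9057 − 2856) · e^(−0.0425·10/12)
= -219.0943 × 0.96520316 = -211.47

-$211.47 per tonne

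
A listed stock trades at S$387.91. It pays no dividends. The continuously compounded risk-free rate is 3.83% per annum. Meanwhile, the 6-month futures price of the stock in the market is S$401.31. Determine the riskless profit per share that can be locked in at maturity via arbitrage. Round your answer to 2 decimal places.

S$5.90 per share

Fair futures: F* = S·e^(carry·T), with carry = r = 0.0383
F* = 387.91 · e^(0.0383 × 6/12) = 387.91 · e^0.019150 = 387.91 × 1.019335 = S$395.4102
Market S$401.31 > fair S$395.4102: forward overpriced → cash-and-carry (buy spot, short the forward).
At maturity, profit = |F_mkt − F*| = |401.31 − 395.4102| = S$5.90 per share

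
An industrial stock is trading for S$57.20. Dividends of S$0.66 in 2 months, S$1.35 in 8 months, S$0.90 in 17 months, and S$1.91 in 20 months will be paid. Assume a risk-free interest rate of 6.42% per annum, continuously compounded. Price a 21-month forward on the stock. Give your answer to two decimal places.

S$58.98

PV(dividends) I = 0.66·e^(−0.0642·2/12) + 1.35·e^(−0.0642·8/12) + 0.90·e^(−0.0642·17/12) + 1.91·e^(−0.0642·20/12)
I = 0.6530 + 1.2934 + 0.8218 + 1.7162 = 4.4844
F = (S − I)·e^(rT) = (57.20 − 4.4844) · e^(0.0642·21/12)
= 52.7156 · e^0.112350 = 52.7156 × 1.118904 = S$58.98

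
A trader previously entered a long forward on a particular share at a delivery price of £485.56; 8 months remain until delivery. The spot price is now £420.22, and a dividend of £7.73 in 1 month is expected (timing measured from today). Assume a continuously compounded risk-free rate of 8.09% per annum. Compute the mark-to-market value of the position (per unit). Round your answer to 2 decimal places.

-£47.52

PV(remaining dividends) I = 7.73·e^(−0.0809·1/12) = 7.6781
Current forward F = (S − I)·e^(rT) = (420.22 − 7.6781)·e^(0.0809·8/12) = 412.5419 × 1.055414 = 435.4025
Value (long) = (F − K)·e^(−rT) = (435.4025 − 485.56) × 0.947495 = -47.5240
Value = -£47.52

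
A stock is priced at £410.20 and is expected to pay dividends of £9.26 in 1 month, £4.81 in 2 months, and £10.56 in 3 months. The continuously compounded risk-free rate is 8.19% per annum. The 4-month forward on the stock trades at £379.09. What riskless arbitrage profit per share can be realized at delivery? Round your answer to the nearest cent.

PV(dividends) I = 9.26·e^(−0.0819·1/12) + 4.81·e^(−0.0819·2/12) + 10.56·e^(−0.0819·3/12) = 24.2878
Fair forward F* = (S − I)·e^(rT) = (410.20 − 24.2878)·e^0.027300 = 385.9122 × 1.027676 = 396.5927
Market £379.09 < fair 396.5927: forward underpriced → reverse cash-and-carry (short the stock, invest proceeds at r, pay the dividends, go long the forward).
Profit at T = |F_mkt − F*| = |379.09 − 396.5927| = £17.50 per share

£17.50 per share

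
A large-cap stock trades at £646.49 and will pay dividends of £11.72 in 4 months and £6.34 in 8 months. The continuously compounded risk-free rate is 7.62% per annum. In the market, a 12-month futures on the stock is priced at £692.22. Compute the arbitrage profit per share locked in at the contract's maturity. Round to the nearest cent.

£13.38 per share

PV(dividends) I = 11.72·e^(−0.0762·4/12) + 6.34·e^(−0.0762·8/12) = 17.4520
Fair futures F* = (S − I)·e^(rT) = (646.49 − 17.4520)·e^0.076200 = 629.0380 × 1.079178 = 678.8440
Market £692.22 > fair 678.8440: forward overpriced → cash-and-carry (borrow at r, buy the stock and collect the dividends, short the forward).
Profit at T = |F_mkt − F*| = |692.22 − 678.8440| = £13.38 per share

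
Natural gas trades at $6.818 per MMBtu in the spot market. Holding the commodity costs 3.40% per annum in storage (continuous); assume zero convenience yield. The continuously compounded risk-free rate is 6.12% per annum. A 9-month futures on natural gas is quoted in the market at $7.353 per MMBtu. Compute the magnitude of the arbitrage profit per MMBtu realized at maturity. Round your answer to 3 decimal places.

$0.030 per MMBtu

Fair futures: F* = S·e^(carry·T), with carry = (r + u) = 0.0612 + 0.0340 = 0.0952
F* = 6.818 · e^(0.0952 × 9/12) = 6.818 · e^0.071400 = 6.818 × 1.074011 = $7.3226
Market $7.353 > fair $7.3226: forward overpriced → cash-and-carry (buy spot, short the forward).
At maturity, profit = |F_mkt − F*| = |7.353 − 7.3226| = $0.030 per MMBtu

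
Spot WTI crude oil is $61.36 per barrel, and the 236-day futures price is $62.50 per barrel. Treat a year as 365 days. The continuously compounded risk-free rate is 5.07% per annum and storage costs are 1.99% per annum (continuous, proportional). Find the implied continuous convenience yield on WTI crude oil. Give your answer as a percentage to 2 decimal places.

F = S·e^((r+u−y)T) ⇒ (r+u−y) = ln(F/S)/T
ln(62.50/61.36) = 0.018408; /T ⇒ 0.028470
y = r + u − ln(F/S)/T = 0.0507 + 0.0199 − 0.028470 = 0.042130
y = 4.21%

4.21%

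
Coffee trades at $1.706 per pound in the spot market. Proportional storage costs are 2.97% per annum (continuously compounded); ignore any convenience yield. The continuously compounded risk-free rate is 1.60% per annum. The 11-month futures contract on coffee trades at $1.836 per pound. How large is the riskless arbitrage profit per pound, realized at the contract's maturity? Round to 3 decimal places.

$0.057 per pound

Fair futures: F* = S·e^(carry·T), with carry = (r + u) = 0.0160 + 0.0297 = 0.0457
F* = 1.706 · e^(0.0457 × 11/12) = 1.706 · e^0.041892 = 1.706 × 1.042782 = $1.7790
Market $1.836 > fair $1.7790: forward overpriced → cash-and-carry (buy spot, short the forward).
At maturity, profit = |F_mkt − F*| = |1.836 − 1.7790| = $0.057 per pound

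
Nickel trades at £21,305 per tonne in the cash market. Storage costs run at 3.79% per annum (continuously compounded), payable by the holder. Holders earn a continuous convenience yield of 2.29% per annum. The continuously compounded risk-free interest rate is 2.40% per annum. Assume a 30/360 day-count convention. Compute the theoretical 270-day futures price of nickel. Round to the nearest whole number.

£21,937 per tonne

Net carry = r + u − y = 0.0240 + 0.0379 − 0.0229 = 0.0390
F = S·e^((r+u−y)T) = 21305 · e^(0.0390 × 270/360) = 21305 · e^0.029250
= 21305 × 1.029682 = £21,937 per tonne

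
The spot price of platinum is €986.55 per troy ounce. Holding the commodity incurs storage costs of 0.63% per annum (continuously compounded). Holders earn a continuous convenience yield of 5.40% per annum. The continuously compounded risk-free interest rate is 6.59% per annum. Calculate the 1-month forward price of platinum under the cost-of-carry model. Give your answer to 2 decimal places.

Net carry = r + u − y = 0.0659 + 0.0063 − 0.0540 = 0.0182
F = S·e^((r+u−y)T) = 986.55 · e^(0.0182 × 1/12) = 986.55 · e^0.001517
= 986.55 × 1.001518 = €988.05 per troy ounce

€988.05 per troy ounce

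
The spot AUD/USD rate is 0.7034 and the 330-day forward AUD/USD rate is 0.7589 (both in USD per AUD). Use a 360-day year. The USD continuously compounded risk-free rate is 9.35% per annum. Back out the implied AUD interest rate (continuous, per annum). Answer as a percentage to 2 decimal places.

F = S·e^((r_USD − r_AUD)T) ⇒ r_AUD = r_USD − ln(F/S)/T
ln(0.7589/0.7034) = 0.075944; /(330/360) = 0.082848
r_AUD = 0.0935 − 0.082848 = 0.010652
r_AUD = 1.07%

1.07%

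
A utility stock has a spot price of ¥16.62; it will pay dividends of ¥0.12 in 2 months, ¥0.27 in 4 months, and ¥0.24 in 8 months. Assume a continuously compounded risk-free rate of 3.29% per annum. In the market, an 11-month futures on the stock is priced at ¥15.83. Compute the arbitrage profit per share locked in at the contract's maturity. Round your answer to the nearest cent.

PV(dividends) I = 0.12·e^(−0.0329·2/12) + 0.27·e^(−0.0329·4/12) + 0.24·e^(−0.0329·8/12) = 0.6212
Fair futures F* = (S − I)·e^(rT) = (16.62 − 0.6212)·e^0.030158 = 15.9988 × 1.030617 = 16.4886
Market ¥15.83 < fair 16.4886: forward underpriced → reverse cash-and-carry (short the stock, invest proceeds at r, pay the dividends, go long the forward).
Profit at T = |F_mkt − F*| = |15.83 − 16.4886| = ¥0.66 per share

¥0.66 per share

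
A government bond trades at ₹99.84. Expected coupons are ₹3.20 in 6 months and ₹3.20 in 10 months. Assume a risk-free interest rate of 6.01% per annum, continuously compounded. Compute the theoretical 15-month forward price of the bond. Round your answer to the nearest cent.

₹101.00

PV(coupons) I = 3.20·e^(−0.0601·6/12) + 3.20·e^(−0.0601·10/12)
I = 3.1053 + 3.0437 = 6.1490
F = (S − I)·e^(rT) = (99.84 − 6.1490) · e^(0.0601·15/12)
= 93.6910 · e^0.075125 = 93.6910 × 1.078019 = ₹101.00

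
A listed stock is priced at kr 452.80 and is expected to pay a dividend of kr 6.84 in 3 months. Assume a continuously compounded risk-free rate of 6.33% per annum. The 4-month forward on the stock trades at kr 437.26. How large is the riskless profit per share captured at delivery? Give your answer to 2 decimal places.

PV(dividends) I = 6.84·e^(−0.0633·3/12) = 6.7326
Fair forward F* = (S − I)·e^(rT) = (452.80 − 6.7326)·e^0.021100 = 446.0674 × 1.021324 = 455.5793
Market kr 437.26 < fair 455.5793: forward underpriced → reverse cash-and-carry (short the stock, invest proceeds at r, pay the dividends, go long the forward).
Profit at T = |F_mkt − F*| = |437.26 − 455.5793| = kr 18.32 per share

kr 18.32 per share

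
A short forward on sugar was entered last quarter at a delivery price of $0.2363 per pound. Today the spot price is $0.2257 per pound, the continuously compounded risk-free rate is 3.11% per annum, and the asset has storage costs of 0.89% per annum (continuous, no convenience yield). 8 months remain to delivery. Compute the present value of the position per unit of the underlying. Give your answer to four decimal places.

$0.0044 per pound

Current fair forward for the remaining 8 months: F = S·e^((r + u)·T), (r + u) = 0.0311 + 0.0089 = 0.0400
F = 0.2257 · e^(0.0400 × 8/12) = 0.2257 × 1.027025 = 0.2318
Value of long forward = (F − K)·e^(−rT) = (0.2318 − 0.2363) · e^(−0.0311·8/12)
= -0.0045 × 0.979480 = -0.0044
Short position value = −(long value) = $0.0044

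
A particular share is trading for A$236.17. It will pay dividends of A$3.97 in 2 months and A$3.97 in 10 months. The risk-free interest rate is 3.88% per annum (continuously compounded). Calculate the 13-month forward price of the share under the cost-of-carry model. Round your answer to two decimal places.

A$238.19

PV(dividends) I = 3.97·e^(−0.0388·2/12) + 3.97·e^(−0.0388·10/12)
I = 3.9444 + 3.8437 = 7.7881
F = (S − I)·e^(rT) = (236.17 − 7.7881) · e^(0.0388·13/12)
= 228.3819 · e^0.042033 = 228.3819 × 1.042929 = A$238.19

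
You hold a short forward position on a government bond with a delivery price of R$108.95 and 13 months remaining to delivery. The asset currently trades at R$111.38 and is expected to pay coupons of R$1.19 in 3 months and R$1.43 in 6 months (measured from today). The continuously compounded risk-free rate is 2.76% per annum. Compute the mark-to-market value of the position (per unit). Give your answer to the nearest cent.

-R$3.05

PV(remaining coupons) I = 1.19·e^(−0.0276·3/12) + 1.43·e^(−0.0276·6/12) = 2.5922
Current forward F = (S − I)·e^(rT) = (111.38 − 2.5922)·e^(0.0276·13/12) = 108.7878 × 1.030351 = 112.0896
Value (long) = (F − K)·e^(−rT) = (112.0896 − 108.95) × 0.970543 = 3.0471
Short position value = −(long value) = -R$3.05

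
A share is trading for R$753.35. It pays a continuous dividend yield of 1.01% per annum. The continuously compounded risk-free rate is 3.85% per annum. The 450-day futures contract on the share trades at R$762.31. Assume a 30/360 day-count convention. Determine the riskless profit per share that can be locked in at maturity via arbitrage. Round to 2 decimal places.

R$18.26 per share

Fair futures: F* = S·e^(carry·T), with carry = (r − q) = 0.0385 − 0.0101 = 0.0284
F* = 753.35 · e^(0.0284 × 450/360) = 753.35 · e^0.035500 = 753.35 × 1.036138 = R$780.5746
Market R$762.31 < fair R$780.5746: forward underpriced → reverse cash-and-carry (short spot, go long the forward).
At maturity, profit = |F_mkt − F*| = |762.31 − 780.5746| = R$18.26 per share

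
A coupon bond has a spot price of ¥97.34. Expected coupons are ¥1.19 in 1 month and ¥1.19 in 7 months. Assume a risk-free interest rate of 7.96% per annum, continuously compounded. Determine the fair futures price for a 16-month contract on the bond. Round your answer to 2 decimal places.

PV(coupons) I = 1.19·e^(−0.0796·1/12) + 1.19·e^(−0.0796·7/12)
I = 1.1821 + 1.1360 = 2.3181
F = (S − I)·e^(rT) = (97.34 − 2.3181) · e^(0.0796·16/12)
= 95.0219 · e^0.106133 = 95.0219 × 1.111970 = ¥105.66

¥105.66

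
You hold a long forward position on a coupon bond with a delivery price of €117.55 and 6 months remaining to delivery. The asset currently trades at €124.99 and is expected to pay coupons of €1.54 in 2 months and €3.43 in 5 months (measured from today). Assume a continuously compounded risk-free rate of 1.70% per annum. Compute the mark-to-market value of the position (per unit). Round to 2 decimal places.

€3.49

PV(remaining coupons) I = 1.54·e^(−0.0170·2/12) + 3.43·e^(−0.0170·5/12) = 4.9414
Current forward F = (S − I)·e^(rT) = (124.99 − 4.9414)·e^(0.0170·6/12) = 120.0486 × 1.008536 = 121.0733
Value (long) = (F − K)·e^(−rT) = (121.0733 − 117.55) × 0.991536 = 3.4935
Value = €3.49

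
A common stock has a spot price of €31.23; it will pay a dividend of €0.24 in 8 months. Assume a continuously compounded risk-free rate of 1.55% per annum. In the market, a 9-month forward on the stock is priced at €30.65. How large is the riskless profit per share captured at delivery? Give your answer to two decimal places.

PV(dividends) I = 0.24·e^(−0.0155·8/12) = 0.2375
Fair forward F* = (S − I)·e^(rT) = (31.23 − 0.2375)·e^0.011625 = 30.9925 × 1.011693 = 31.3549
Market €30.65 < fair 31.3549: forward underpriced → reverse cash-and-carry (short the stock, invest proceeds at r, pay the dividends, go long the forward).
Profit at T = |F_mkt − F*| = |30.65 − 31.3549| = €0.70 per share

€0.70 per share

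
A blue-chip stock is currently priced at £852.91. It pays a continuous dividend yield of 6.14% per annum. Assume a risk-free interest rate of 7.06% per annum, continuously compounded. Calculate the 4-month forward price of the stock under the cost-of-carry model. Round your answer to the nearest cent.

F = S·e^((r − q)T) = 852.91 · e^((0.0706 − 0.0614) × 4/12)
= 852.91 · e^0.003067 = 852.91 × 1.003072
F = £855.53

£855.53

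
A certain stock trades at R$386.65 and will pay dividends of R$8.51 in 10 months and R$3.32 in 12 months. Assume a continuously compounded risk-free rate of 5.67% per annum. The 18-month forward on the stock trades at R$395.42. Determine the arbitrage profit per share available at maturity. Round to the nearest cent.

R$13.30 per share

PV(dividends) I = 8.51·e^(−0.0567·10/12) + 3.32·e^(−0.0567·12/12) = 11.2542
Fair forward F* = (S − I)·e^(rT) = (386.65 − 11.2542)·e^0.085050 = 375.3958 × 1.088772 = 408.7204
Market R$395.42 < fair 408.7204: forward underpriced → reverse cash-and-carry (short the stock, invest proceeds at r, pay the dividends, go long the forward).
Profit at T = |F_mkt − F*| = |395.42 − 408.7204| = R$13.30 per share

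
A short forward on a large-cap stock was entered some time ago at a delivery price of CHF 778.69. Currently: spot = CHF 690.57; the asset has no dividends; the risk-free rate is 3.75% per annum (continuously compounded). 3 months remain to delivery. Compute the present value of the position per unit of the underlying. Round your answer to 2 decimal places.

CHF 80.85

Current fair forward for the remaining 3 months: F = S·e^(r·T), r = 0.0375
F = 690.57 · e^(0.0375 × 3/12) = 690.57 × 1.009419 = 697.0745
Value of long forward = (F − K)·e^(−rT) = (697.0745 − 778.69) · e^(−0.0375·3/12)
= -81.6155 × 0.990669 = -80.85
Short position value = −(long value) = CHF 80.85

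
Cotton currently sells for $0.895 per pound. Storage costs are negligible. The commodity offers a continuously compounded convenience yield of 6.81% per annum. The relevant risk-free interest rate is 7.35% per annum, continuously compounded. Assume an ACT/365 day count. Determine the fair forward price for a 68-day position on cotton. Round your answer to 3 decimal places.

Net carry = r + u − y = 0.0735 + 0.0000 − 0.0681 = 0.0054
F = S·e^((r+u−y)T) = 0.895 · e^(0.0054 × 68/365) = 0.895 · e^0.001006
= 0.895 × 1.001007 = $0.896 per pound

$0.896 per pound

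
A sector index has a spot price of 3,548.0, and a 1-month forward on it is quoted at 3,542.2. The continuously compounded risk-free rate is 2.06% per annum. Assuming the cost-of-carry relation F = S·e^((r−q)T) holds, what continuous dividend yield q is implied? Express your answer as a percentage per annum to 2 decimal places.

From F = S·e^((r−q)T): (r − q) = ln(F/S)/T
ln(3542.2/3548.0) = ln(0.998365) = -0.001636
(r − q) = -0.001636 / (1/12) = -0.019632
q = r − ln(F/S)/T = 0.0206 + 0.019632 = 0.040232
q = 4.02%

4.02%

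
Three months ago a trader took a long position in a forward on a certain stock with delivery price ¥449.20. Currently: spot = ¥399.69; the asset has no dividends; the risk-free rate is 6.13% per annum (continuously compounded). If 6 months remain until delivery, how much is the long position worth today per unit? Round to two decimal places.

Current fair forward for the remaining 6 months: F = S·e^(r·T), r = 0.0613
F = 399.69 · e^(0.0613 × 6/12) = 399.69 × 1.031125 = 412.1304
Value of long forward = (F − K)·e^(−rT) = (412.1304 − 449.20) · e^(−0.0613·6/12)
= -37.0696 × 0.969815 = -35.95

-¥35.95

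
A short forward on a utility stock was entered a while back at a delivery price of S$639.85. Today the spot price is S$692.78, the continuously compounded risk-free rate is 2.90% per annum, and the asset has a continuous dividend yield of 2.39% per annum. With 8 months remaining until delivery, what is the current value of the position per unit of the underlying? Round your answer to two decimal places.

Current fair forward for the remaining 8 months: F = S·e^((r − q)·T), (r − q) = 0.0290 − 0.0239 = 0.0051
F = 692.78 · e^(0.0051 × 8/12) = 692.78 × 1.003406 = 695.1396
Value of long forward = (F − K)·e^(−rT) = (695.1396 − 639.85) · e^(−0.0290·8/12)
= 55.2896 × 0.980852 = 54.23
Short position value = −(long value) = -S$54.23

-S$54.23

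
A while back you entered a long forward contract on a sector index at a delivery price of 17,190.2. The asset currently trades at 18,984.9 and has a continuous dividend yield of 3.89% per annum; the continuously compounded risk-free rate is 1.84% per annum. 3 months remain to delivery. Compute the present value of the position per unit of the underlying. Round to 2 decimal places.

1689.86

Current fair forward for the remaining 3 months: F = S·e^((r − q)·T), (r − q) = 0.0184 − 0.0389 = -0.0205
F = 18984.9 · e^(-0.0205 × 3/12) = 18984.9 × 0.99488811 = 18887.8513
Value of long forward = (F − K)·e^(−rT) = (18887.8513 − 17190.2) · e^(−0.0184·3/12)
= 1697.6513 × 0.99541056 = 1689.86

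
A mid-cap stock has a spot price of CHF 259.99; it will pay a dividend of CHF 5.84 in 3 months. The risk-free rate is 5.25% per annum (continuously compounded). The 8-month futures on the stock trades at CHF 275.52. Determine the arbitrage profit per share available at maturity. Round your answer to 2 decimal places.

CHF 12.24 per share

PV(dividends) I = 5.84·e^(−0.0525·3/12) = 5.7639
Fair futures F* = (S − I)·e^(rT) = (259.99 − 5.7639)·e^0.035000 = 254.2261 × 1.035620 = 263.2816
Market CHF 275.52 > fair 263.2816: forward overpriced → cash-and-carry (borrow at r, buy the stock and collect the dividends, short the forward).
Profit at T = |F_mkt − F*| = |275.52 − 263.2816| = CHF 12.24 per share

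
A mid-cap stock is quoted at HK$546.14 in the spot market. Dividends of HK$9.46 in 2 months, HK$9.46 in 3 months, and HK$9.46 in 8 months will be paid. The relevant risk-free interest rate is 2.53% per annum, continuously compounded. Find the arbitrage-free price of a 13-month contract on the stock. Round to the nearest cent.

HK$532.41

PV(dividends) I = 9.46·e^(−0.0253·2/12) + 9.46·e^(−0.0253·3/12) + 9.46·e^(−0.0253·8/12)
I = 9.4202 + 9.4004 + 9.3018 = 28.1224
F = (S − I)·e^(rT) = (546.14 − 28.1224) · e^(0.0253·13/12)
= 518.0176 · e^0.027408 = 518.0176 × 1.027787 = HK$532.41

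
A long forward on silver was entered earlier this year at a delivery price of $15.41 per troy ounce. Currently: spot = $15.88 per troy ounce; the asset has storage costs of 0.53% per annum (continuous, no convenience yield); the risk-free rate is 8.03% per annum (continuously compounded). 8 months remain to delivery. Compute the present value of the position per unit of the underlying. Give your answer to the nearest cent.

$1.33 per troy ounce

Current fair forward for the remaining 8 months: F = S·e^((r + u)·T), (r + u) = 0.0803 + 0.0053 = 0.0856
F = 15.88 · e^(0.0856 × 8/12) = 15.88 × 1.058726 = 16.8126
Value of long forward = (F − K)·e^(−rT) = (16.8126 − 15.41) · e^(−0.0803·8/12)
= 1.4026 × 0.947874 = 1.33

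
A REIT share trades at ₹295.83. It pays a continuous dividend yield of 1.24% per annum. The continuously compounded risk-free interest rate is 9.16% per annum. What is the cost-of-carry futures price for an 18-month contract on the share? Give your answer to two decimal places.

₹333.15

F = S·e^((r − q)T) = 295.83 · e^((0.0916 − 0.0124) × 18/12)
= 295.83 · e^0.118800 = 295.83 × 1.126145
F = ₹333.15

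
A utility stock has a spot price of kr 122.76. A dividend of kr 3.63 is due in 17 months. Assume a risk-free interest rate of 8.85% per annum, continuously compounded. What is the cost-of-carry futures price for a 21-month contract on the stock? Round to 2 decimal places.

PV(dividends) I = 3.63·e^(−0.0885·17/12)
I = 3.2023
F = (S − I)·e^(rT) = (122.76 − 3.2023) · e^(0.0885·21/12)
= 119.5577 · e^0.154875 = 119.5577 × 1.167512 = kr 139.59

kr 139.59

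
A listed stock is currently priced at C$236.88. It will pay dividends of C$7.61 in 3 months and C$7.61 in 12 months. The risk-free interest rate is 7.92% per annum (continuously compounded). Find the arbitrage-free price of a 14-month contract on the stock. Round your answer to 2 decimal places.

PV(dividends) I = 7.61·e^(−0.0792·3/12) + 7.61·e^(−0.0792·12/12)
I = 7.4608 + 7.0305 = 14.4913
F = (S − I)·e^(rT) = (236.88 − 14.4913) · e^(0.0792·14/12)
= 222.3887 · e^0.092400 = 222.3887 × 1.096803 = C$243.92

C$243.92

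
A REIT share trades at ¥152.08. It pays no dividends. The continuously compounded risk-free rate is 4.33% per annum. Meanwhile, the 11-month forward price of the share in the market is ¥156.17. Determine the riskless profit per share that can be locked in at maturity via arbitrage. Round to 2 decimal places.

¥2.07 per share

Fair forward: F* = S·e^(carry·T), with carry = r = 0.0433
F* = 152.08 · e^(0.0433 × 11/12) = 152.08 · e^0.039692 = 152.08 × 1.040490 = ¥158.2377
Market ¥156.17 < fair ¥158.2377: forward underpriced → reverse cash-and-carry (short spot, go long the forward).
At maturity, profit = |F_mkt − F*| = |156.17 − 158.2377| = ¥2.07 per share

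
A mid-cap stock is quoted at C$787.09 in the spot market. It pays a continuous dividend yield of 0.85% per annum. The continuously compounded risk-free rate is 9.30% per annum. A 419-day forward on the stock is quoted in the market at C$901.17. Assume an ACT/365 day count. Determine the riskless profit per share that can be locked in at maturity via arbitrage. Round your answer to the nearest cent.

C$33.91 per share

Fair forward: F* = S·e^(carry·T), with carry = (r − q) = 0.0930 − 0.0085 = 0.0845
F* = 787.09 · e^(0.0845 × 419/365) = 787.09 · e^0.097001 = 787.09 × 1.101861 = C$867.2638
Market C$901.17 > fair C$867.2638: forward overpriced → cash-and-carry (buy spot, short the forward).
At maturity, profit = |F_mkt − F*| = |901.17 − 867.2638| = C$33.91 per share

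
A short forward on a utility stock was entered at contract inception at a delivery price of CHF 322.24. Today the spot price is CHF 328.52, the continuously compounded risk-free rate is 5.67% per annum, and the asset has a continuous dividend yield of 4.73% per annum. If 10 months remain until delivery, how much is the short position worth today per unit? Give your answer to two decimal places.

Current fair forward for the remaining 10 months: F = S·e^((r − q)·T), (r − q) = 0.0567 − 0.0473 = 0.0094
F = 328.52 · e^(0.0094 × 10/12) = 328.52 × 1.007864 = 331.1035
Value of long forward = (F − K)·e^(−rT) = (331.1035 − 322.24) · e^(−0.0567·10/12)
= 8.8635 × 0.953849 = 8.45
Short position value = −(long value) = -CHF 8.45

-CHF 8.45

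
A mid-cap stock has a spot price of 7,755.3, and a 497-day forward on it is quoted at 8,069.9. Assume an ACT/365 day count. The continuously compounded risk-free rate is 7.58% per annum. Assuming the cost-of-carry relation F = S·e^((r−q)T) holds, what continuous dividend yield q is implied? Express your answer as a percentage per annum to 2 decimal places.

From F = S·e^((r−q)T): (r − q) = ln(F/S)/T
ln(8069.9/7755.3) = ln(1.040566) = 0.039765
(r − q) = 0.039765 / (497/365) = 0.029204
q = r − ln(F/S)/T = 0.0758 − 0.029204 = 0.046596
q = 4.66%

4.66%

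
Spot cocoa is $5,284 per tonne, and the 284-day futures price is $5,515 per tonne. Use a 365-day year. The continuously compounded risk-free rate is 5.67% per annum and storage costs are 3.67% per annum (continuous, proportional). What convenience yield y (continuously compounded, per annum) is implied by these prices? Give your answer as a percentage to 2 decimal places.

3.84%

F = S·e^((r+u−y)T) ⇒ (r+u−y) = ln(F/S)/T
ln(5515/5284) = 0.042788; /T ⇒ 0.054992
y = r + u − ln(F/S)/T = 0.0567 + 0.0367 − 0.054992 = 0.038408
y = 3.84%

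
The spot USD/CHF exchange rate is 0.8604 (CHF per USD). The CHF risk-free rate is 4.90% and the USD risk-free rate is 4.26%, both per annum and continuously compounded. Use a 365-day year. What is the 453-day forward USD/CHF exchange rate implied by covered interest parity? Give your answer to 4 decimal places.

F = S·e^((r_CHF − r_USD)T) = 0.8604 · e^((0.0490 − 0.0426) × 453/365)
= 0.8604 · e^0.007943 = 0.8604 × 1.007975
F = 0.8673 CHF per USD

0.8673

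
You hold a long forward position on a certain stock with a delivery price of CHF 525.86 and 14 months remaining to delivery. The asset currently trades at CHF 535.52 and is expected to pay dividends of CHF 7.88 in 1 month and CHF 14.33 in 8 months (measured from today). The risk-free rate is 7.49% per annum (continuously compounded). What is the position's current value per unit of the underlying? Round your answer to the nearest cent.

CHF 32.20

PV(remaining dividends) I = 7.88·e^(−0.0749·1/12) + 14.33·e^(−0.0749·8/12) = 21.4630
Current forward F = (S − I)·e^(rT) = (535.52 − 21.4630)·e^(0.0749·14/12) = 514.0570 × 1.091315 = 560.9981
Value (long) = (F − K)·e^(−rT) = (560.9981 − 525.86) × 0.916326 = 32.1980
Value = CHF 32.20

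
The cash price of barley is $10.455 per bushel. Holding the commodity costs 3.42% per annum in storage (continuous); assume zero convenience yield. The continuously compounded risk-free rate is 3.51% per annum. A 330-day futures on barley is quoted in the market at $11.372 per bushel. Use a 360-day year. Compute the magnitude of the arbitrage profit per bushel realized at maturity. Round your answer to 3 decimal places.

Fair futures: F* = S·e^(carry·T), with carry = (r + u) = 0.0351 + 0.0342 = 0.0693
F* = 10.455 · e^(0.0693 × 330/360) = 10.455 · e^0.063525 = 10.455 × 1.065586 = $11.1407
Market $11.372 > fair $11.1407: forward overpriced → cash-and-carry (buy spot, short the forward).
At maturity, profit = |F_mkt − F*| = |11.372 − 11.1407| = $0.231 per bushel

$0.231 per bushel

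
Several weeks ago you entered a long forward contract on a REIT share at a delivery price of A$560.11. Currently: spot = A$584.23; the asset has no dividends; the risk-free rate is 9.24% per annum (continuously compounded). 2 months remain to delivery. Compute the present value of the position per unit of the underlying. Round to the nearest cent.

A$32.68

Current fair forward for the remaining 2 months: F = S·e^(r·T), r = 0.0924
F = 584.23 · e^(0.0924 × 2/12) = 584.23 × 1.015519 = 593.2967
Value of long forward = (F − K)·e^(−rT) = (593.2967 − 560.11) · e^(−0.0924·2/12)
= 33.1867 × 0.984718 = 32.68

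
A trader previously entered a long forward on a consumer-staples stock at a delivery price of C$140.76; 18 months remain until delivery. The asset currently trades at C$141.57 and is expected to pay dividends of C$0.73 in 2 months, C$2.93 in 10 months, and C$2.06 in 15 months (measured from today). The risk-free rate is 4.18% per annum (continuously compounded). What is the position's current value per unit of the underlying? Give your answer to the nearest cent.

C$3.85

PV(remaining dividends) I = 0.73·e^(−0.0418·2/12) + 2.93·e^(−0.0418·10/12) + 2.06·e^(−0.0418·15/12) = 5.5098
Current forward F = (S − I)·e^(rT) = (141.57 − 5.5098)·e^(0.0418·18/12) = 136.0602 × 1.064707 = 144.8642
Value (long) = (F − K)·e^(−rT) = (144.8642 − 140.76) × 0.939225 = 3.8548
Value = C$3.85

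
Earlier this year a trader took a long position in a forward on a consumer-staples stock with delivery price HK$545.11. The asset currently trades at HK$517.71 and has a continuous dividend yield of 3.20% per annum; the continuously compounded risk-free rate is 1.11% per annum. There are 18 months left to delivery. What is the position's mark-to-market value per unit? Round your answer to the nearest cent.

Current fair forward for the remaining 18 months: F = S·e^((r − q)·T), (r − q) = 0.0111 − 0.0320 = -0.0209
F = 517.71 · e^(-0.0209 × 18/12) = 517.71 × 0.969136 = 501.7314
Value of long forward = (F − K)·e^(−rT) = (501.7314 − 545.11) · e^(−0.0111·18/12)
= -43.3786 × 0.983488 = -42.66

-HK$42.66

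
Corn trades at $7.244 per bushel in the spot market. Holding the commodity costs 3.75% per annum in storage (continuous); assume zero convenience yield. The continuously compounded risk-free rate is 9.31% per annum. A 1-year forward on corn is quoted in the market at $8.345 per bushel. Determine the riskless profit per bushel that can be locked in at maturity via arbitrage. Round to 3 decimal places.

Fair forward: F* = S·e^(carry·T), with carry = (r + u) = 0.0931 + 0.0375 = 0.1306
F* = 7.244 · e^(0.1306 × 1) = 7.244 · e^0.130600 = 7.244 × 1.139512 = $8.2546
Market $8.345 > fair $8.2546: forward overpriced → cash-and-carry (buy spot, short the forward).
At maturity, profit = |F_mkt − F*| = |8.345 − 8.2546| = $0.090 per bushel

$0.090 per bushel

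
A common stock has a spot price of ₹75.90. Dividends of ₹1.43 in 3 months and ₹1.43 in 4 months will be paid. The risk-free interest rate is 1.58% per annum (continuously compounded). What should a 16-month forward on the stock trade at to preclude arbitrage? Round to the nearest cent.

PV(dividends) I = 1.43·e^(−0.0158·3/12) + 1.43·e^(−0.0158·4/12)
I = 1.4244 + 1.4225 = 2.8469
F = (S − I)·e^(rT) = (75.90 − 2.8469) · e^(0.0158·16/12)
= 73.0531 · e^0.021067 = 73.0531 × 1.021290 = ₹74.61

₹74.61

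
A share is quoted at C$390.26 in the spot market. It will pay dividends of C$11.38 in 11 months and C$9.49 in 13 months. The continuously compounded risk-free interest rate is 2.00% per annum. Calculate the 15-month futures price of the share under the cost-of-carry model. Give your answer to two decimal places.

C$379.16

PV(dividends) I = 11.38·e^(−0.0200·11/12) + 9.49·e^(−0.0200·13/12)
I = 11.1733 + 9.2866 = 20.4599
F = (S − I)·e^(rT) = (390.26 − 20.4599) · e^(0.0200·15/12)
= 369.8001 · e^0.025000 = 369.8001 × 1.025315 = C$379.16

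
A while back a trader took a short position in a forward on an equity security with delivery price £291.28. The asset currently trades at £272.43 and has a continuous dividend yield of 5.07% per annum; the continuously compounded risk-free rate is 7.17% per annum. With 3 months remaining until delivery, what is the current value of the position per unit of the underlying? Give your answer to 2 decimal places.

£17.11

Current fair forward for the remaining 3 months: F = S·e^((r − q)·T), (r − q) = 0.0717 − 0.0507 = 0.0210
F = 272.43 · e^(0.0210 × 3/12) = 272.43 × 1.005264 = 273.8641
Value of long forward = (F − K)·e^(−rT) = (273.8641 − 291.28) · e^(−0.0717·3/12)
= -17.4159 × 0.982235 = -17.11
Short position value = −(long value) = £17.11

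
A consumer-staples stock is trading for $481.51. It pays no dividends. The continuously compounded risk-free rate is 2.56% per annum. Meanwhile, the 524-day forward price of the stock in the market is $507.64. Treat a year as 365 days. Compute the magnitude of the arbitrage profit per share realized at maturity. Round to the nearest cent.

Fair forward: F* = S·e^(carry·T), with carry = r = 0.0256
F* = 481.51 · e^(0.0256 × 524/365) = 481.51 · e^0.036752 = 481.51 × 1.037436 = $499.5358
Market $507.64 > fair $499.5358: forward overpriced → cash-and-carry (buy spot, short the forward).
At maturity, profit = |F_mkt − F*| = |507.64 − 499.5358| = $8.10 per share

$8.10 per share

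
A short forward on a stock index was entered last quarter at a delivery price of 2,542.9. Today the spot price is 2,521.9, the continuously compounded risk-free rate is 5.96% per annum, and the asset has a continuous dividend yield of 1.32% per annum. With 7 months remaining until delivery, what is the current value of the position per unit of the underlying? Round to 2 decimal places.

Current fair forward for the remaining 7 months: F = S·e^((r − q)·T), (r − q) = 0.0596 − 0.0132 = 0.0464
F = 2521.9 · e^(0.0464 × 7/12) = 2521.9 × 1.02743630 = 2591.0916
Value of long forward = (F − K)·e^(−rT) = (2591.0916 − 2542.9) · e^(−0.0596·7/12)
= 48.1916 × 0.96583075 = 46.54
Short position value = −(long value) = -46.54

-46.54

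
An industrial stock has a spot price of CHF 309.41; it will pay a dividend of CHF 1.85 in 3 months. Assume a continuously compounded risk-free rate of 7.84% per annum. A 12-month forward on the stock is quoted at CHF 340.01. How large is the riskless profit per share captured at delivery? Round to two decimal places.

CHF 7.33 per share

PV(dividends) I = 1.85·e^(−0.0784·3/12) = 1.8141
Fair forward F* = (S − I)·e^(rT) = (309.41 − 1.8141)·e^0.078400 = 307.5959 × 1.081555 = 332.6819
Market CHF 340.01 > fair 332.6819: forward overpriced → cash-and-carry (borrow at r, buy the stock and collect the dividends, short the forward).
Profit at T = |F_mkt − F*| = |340.01 − 332.6819| = CHF 7.33 per share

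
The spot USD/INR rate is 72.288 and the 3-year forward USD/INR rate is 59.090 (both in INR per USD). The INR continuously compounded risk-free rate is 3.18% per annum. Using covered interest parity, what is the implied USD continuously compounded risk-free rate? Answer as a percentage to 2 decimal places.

9.90%

F = S·e^((r_INR − r_USD)T) ⇒ r_USD = r_INR − ln(F/S)/T
ln(59.090/72.288) = -0.201596; /(3) = -0.067199
r_USD = 0.0318 + 0.067199 = 0.098999
r_USD = 9.90%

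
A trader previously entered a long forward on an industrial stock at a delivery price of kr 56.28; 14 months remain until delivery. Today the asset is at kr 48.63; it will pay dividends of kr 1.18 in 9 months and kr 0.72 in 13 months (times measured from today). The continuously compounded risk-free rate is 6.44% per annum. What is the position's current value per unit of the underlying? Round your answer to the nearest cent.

-kr 5.37

PV(remaining dividends) I = 1.18·e^(−0.0644·9/12) + 0.72·e^(−0.0644·13/12) = 1.7958
Current forward F = (S − I)·e^(rT) = (48.63 − 1.7958)·e^(0.0644·14/12) = 46.8342 × 1.078028 = 50.4886
Value (long) = (F − K)·e^(−rT) = (50.4886 − 56.28) × 0.927620 = -5.3722
Value = -kr 5.37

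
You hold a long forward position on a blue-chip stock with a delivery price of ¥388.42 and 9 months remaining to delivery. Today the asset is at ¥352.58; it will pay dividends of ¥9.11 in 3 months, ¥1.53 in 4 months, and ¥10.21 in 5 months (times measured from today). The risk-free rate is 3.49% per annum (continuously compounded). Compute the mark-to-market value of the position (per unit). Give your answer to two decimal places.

PV(remaining dividends) I = 9.11·e^(−0.0349·3/12) + 1.53·e^(−0.0349·4/12) + 10.21·e^(−0.0349·5/12) = 20.6058
Current forward F = (S − I)·e^(rT) = (352.58 − 20.6058)·e^(0.0349·9/12) = 331.9742 × 1.026521 = 340.7785
Value (long) = (F − K)·e^(−rT) = (340.7785 − 388.42) × 0.974165 = -46.4107
Value = -¥46.41

-¥46.41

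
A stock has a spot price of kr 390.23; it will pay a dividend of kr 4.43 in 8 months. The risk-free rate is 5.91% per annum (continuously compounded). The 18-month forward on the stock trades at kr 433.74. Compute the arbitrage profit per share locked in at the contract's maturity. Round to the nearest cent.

PV(dividends) I = 4.43·e^(−0.0591·8/12) = 4.2589
Fair forward F* = (S − I)·e^(rT) = (390.23 − 4.2589)·e^0.088650 = 385.9711 × 1.092698 = 421.7498
Market kr 433.74 > fair 421.7498: forward overpriced → cash-and-carry (borrow at r, buy the stock and collect the dividends, short the forward).
Profit at T = |F_mkt − F*| = |433.74 − 421.7498| = kr 11.99 per share

kr 11.99 per share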